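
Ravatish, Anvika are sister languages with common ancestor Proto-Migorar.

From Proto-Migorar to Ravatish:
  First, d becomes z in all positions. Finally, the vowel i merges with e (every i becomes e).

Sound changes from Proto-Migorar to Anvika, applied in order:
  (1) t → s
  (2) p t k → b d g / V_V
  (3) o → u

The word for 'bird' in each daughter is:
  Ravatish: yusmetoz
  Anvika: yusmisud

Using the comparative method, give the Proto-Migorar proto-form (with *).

*yusmitod

Position 5: Ravatish has e, Anvika has i. Anvika preserves i here (none of its changes turn any other segment into i), so the proto-segment is *i.
Position 8: Ravatish has z, Anvika has d. Anvika preserves d here (none of its changes turn any other segment into d), so the proto-segment is *d.
Continuing position by position gives *yusmitod; check it forward:
Ravatish: *yusmitod
  yusmitod → yusmitoz   [unconditioned shift]
  yusmitoz → yusmetoz   [vowel merger]
  giving Ravatish yusmetoz.
Anvika: *yusmitod > yusmisod > yusmisud  (by unconditioned shift, vowel merger)
Only *yusmitod yields all of Ravatish yusmetoz, Anvika yusmisud.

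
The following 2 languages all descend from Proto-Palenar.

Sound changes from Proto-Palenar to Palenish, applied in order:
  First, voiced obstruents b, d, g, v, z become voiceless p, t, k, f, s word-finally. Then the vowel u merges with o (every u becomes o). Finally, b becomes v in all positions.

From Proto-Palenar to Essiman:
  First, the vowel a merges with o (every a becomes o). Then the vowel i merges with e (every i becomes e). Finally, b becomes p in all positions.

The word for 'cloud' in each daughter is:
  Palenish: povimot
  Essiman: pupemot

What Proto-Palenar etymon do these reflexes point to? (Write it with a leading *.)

*pubimot

Position 3: Palenish has v, Essiman has p. Taking the neighbouring segments as reconstructed: Palenish v could go back to *b or *v; Essiman p could go back to *p or *b — the one source consistent with every daughter is *b.
Position 4: Palenish has i, Essiman has e. Palenish preserves i here (none of its changes turn any other segment into i), so the proto-segment is *i.
This points to *pubimot. Verify forward in each daughter:
Palenish: *pubimot
  pubimot (rule 1 does not apply)
  pubimot → pobimot   [vowel merger]
  pobimot → povimot   [unconditioned shift]
  giving Palenish povimot.
Essiman: *pubimot > pubemot > pupemot  (by vowel merger, unconditioned shift)
*pubimot is the unique common source.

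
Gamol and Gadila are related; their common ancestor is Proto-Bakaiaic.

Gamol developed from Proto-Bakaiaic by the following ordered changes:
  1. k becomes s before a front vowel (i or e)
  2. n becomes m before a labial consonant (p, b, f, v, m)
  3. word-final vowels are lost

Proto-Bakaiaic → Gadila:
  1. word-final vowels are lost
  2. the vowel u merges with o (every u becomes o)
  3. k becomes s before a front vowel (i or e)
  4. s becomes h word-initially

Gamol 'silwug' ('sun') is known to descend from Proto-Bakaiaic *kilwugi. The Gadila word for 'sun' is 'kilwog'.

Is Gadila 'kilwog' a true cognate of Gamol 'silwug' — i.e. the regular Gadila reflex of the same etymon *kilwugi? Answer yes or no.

Derive the expected Gadila reflex of *kilwugi:
Gadila: start from *kilwugi.
  rule 1 (apocope): kilwugi → kilwug
  rule 2 (vowel merger): kilwug → kilwog
  rule 3 (palatalisation): kilwog → silwog
  rule 4 (debuccalisation): silwog → hilwog
  ⇒ Gadila hilwog
The regular Gadila reflex would be 'hilwog', but the attested form is 'kilwog'. The correspondence is irregular, so they are not cognates (the Gadila form has a different source).

no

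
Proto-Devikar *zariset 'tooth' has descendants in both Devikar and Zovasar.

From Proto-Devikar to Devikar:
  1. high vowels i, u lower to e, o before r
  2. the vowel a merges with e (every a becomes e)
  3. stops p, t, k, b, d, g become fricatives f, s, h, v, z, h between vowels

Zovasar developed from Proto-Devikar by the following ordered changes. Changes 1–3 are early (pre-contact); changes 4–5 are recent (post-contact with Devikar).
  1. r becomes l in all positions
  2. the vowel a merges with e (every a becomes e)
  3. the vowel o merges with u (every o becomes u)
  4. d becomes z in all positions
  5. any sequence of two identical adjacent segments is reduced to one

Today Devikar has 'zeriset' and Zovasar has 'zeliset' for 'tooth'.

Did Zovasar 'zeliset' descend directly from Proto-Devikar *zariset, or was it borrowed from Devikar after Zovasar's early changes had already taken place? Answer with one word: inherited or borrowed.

If inherited, *zariset would pass through all of Zovasar's changes:
Zovasar: *zariset > zaliset > zeliset  (by unconditioned shift, vowel merger)
If borrowed from Devikar 'zeriset' after the early changes, it would undergo only the recent ones:
  rule 4 (unconditioned shift): no change (zeriset)
  rule 5 (degemination): no change (zeriset)
  ⇒ as a loan: zeriset
Zovasar 'zeliset' matches the inherited outcome exactly, so it is an inherited cognate, not a loan.

inherited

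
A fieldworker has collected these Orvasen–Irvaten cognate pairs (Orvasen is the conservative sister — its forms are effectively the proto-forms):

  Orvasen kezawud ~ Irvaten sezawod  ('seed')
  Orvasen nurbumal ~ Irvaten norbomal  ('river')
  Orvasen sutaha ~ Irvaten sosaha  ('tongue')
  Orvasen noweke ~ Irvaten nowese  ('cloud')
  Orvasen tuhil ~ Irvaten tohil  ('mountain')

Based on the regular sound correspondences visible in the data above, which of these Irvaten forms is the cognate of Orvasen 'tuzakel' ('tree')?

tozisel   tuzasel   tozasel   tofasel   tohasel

tozasel

kezawud ~ sezawod, sutaha ~ sosaha — Orvasen u corresponds to Irvaten o after a consonant, before a consonant other than r, m, n, p, b, f, v.
noweke ~ nowese — Orvasen k corresponds to Irvaten s between vowels (before a front vowel).
Applying these to Orvasen 'tuzakel':
  tuzakel → tozakel   (u→o after a consonant, before a consonant other than r, m, n, p, b, f, v)
  tozakel → tozasel   (k→s between vowels (before a front vowel))
So the Irvaten cognate is 'tozasel'.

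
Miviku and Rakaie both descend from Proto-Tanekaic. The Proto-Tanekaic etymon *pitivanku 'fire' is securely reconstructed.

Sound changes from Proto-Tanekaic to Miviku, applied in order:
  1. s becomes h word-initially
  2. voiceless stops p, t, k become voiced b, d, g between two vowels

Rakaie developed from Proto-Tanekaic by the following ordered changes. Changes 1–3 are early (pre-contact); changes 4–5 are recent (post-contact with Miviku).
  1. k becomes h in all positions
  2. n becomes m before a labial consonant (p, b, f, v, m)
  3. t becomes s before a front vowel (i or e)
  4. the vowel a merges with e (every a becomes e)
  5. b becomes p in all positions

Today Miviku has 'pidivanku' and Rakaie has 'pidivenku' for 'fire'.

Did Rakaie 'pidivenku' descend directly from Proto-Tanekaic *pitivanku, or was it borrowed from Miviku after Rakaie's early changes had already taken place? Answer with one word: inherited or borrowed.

If inherited, *pitivanku would pass through all of Rakaie's changes:
Rakaie: *pitivanku > pitivanhu > pisivanhu > pisivenhu  (by unconditioned shift, palatalisation, vowel merger)
If borrowed from Miviku 'pidivanku' after the early changes, it would undergo only the recent ones:
  rule 4 (vowel merger): pidivanku → pidivenku
  rule 5 (unconditioned shift): no change (pidivenku)
  ⇒ as a loan: pidivenku
Rakaie 'pidivenku' matches the loan outcome 'pidivenku', not the inherited 'pisivenhu' — it skipped the early Rakaie changes, so it was borrowed from Miviku.

borrowed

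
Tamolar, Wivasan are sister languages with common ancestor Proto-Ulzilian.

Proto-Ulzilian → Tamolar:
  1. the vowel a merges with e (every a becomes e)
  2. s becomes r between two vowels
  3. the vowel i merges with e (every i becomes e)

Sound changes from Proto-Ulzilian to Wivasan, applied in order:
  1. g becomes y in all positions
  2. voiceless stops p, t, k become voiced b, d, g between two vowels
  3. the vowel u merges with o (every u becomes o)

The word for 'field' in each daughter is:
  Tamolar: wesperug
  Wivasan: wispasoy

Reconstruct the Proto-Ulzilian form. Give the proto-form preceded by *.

Position 8: Tamolar has g, Wivasan has y. Tamolar preserves g here (none of its changes turn any other segment into g), so the proto-segment is *g.
Position 7: Tamolar has u, Wivasan has o. Tamolar preserves u here (none of its changes turn any other segment into u), so the proto-segment is *u.
Position 2: Tamolar has e, Wivasan has i. Wivasan preserves i here (none of its changes turn any other segment into i), so the proto-segment is *i.
This points to *wispasug. Verify forward in each daughter:
Tamolar: start from *wispasug.
  rule 1 (vowel merger): wispasug → wispesug
  rule 2 (rhotacism): wispesug → wisperug
  rule 3 (vowel merger): wisperug → wesperug
  ⇒ Tamolar wesperug
Wivasan: start from *wispasug.
  rule 1 (unconditioned shift): wispasug → wispasuy
  rule 2: no change — wispasuy
  rule 3 (vowel merger): wispasuy → wispasoy
  ⇒ Wivasan wispasoy
No other proto-form is consistent with every reflex, so the reconstruction is *wispasug.

*wispasug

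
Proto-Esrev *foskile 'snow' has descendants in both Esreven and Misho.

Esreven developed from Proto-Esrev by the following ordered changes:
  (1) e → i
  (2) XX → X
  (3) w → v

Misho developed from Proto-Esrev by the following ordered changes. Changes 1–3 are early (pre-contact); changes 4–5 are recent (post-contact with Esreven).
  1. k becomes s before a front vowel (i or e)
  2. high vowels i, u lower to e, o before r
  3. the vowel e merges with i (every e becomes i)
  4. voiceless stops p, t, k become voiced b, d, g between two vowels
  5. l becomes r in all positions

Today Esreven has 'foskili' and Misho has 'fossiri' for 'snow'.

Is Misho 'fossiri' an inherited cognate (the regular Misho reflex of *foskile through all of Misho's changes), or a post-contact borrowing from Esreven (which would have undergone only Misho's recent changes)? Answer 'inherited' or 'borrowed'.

inherited

If inherited, *foskile would pass through all of Misho's changes:
Misho: *foskile
  foskile → fossile   [palatalisation]
  fossile (rule 2 does not apply)
  fossile → fossili   [vowel merger]
  fossili (rule 4 does not apply)
  fossili → fossiri   [unconditioned shift]
  giving Misho fossiri.
If borrowed from Esreven 'foskili' after the early changes, it would undergo only the recent ones:
  rule 4 (intervocalic voicing): no change (foskili)
  rule 5 (unconditioned shift): foskili → foskiri
  ⇒ as a loan: foskiri
Misho 'fossiri' matches the inherited outcome exactly, so it is an inherited cognate, not a loan.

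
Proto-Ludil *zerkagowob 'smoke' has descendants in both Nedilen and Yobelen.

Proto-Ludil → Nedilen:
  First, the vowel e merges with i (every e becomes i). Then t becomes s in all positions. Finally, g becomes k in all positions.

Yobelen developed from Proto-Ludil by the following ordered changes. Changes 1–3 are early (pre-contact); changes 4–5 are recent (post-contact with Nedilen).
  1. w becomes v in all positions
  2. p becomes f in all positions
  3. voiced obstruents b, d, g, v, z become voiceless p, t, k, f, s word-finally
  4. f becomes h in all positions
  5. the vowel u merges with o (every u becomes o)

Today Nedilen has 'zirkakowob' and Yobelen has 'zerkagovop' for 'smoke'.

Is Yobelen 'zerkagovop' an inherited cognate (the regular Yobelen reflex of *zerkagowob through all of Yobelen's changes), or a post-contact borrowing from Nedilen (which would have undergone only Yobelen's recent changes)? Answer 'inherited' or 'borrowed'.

If inherited, *zerkagowob would pass through all of Yobelen's changes:
Yobelen: *zerkagowob
  zerkagowob → zerkagovob   [unconditioned shift]
  zerkagovob (rule 2 does not apply)
  zerkagovob → zerkagovop   [final devoicing]
  zerkagovop (rule 4 does not apply)
  zerkagovop (rule 5 does not apply)
  giving Yobelen zerkagovop.
If borrowed from Nedilen 'zirkakowob' after the early changes, it would undergo only the recent ones:
  rule 4 (unconditioned shift): no change (zirkakowob)
  rule 5 (vowel merger): no change (zirkakowob)
  ⇒ as a loan: zirkakowob
Yobelen 'zerkagovop' matches the inherited outcome exactly, so it is an inherited cognate, not a loan.

inherited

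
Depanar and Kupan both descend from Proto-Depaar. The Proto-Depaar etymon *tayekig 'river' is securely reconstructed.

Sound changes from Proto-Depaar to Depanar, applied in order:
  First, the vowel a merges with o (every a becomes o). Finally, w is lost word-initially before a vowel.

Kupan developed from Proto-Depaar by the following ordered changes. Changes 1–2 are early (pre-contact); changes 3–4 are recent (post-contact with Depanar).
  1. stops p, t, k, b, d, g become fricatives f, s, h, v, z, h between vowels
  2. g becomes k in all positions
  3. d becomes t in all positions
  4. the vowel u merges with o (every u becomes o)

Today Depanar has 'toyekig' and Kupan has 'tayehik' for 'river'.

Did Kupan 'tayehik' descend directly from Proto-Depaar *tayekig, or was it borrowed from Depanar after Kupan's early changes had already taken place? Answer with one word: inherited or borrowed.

If inherited, *tayekig would pass through all of Kupan's changes:
Kupan: *tayekig
  tayekig → tayehig   [intervocalic lenition]
  tayehig → tayehik   [unconditioned shift]
  tayehik (rule 3 does not apply)
  tayehik (rule 4 does not apply)
  giving Kupan tayehik.
If borrowed from Depanar 'toyekig' after the early changes, it would undergo only the recent ones:
  rule 3 (unconditioned shift): no change (toyekig)
  rule 4 (vowel merger): no change (toyekig)
  ⇒ as a loan: toyekig
Kupan 'tayehik' matches the inherited outcome exactly, so it is an inherited cognate, not a loan.

inherited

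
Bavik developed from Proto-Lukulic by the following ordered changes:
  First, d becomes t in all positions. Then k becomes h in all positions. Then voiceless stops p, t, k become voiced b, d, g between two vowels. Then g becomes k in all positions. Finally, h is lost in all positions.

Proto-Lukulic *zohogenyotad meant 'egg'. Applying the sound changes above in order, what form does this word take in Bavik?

Bavik: *zohogenyotad
  zohogenyotad → zohogenyotat   [unconditioned shift]
  zohogenyotat (rule 2 does not apply)
  zohogenyotat → zohogenyodat   [intervocalic voicing]
  zohogenyodat → zohokenyodat   [unconditioned shift]
  zohokenyodat → zookenyodat   [h-loss]
  giving Bavik zookenyodat.

zookenyodat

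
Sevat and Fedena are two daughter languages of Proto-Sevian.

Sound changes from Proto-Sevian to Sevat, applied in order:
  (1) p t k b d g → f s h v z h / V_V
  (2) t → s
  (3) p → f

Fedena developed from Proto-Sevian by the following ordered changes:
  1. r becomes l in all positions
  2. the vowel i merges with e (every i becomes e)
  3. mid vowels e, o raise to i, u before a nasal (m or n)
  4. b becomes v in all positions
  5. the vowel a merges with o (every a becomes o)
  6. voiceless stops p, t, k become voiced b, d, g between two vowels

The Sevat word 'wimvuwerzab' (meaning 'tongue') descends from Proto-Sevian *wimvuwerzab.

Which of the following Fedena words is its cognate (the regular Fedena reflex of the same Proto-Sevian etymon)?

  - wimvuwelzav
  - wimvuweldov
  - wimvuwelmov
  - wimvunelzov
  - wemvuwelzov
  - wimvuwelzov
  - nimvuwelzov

wimvuwelzov

Fedena: *wimvuwerzab > wimvuwelzab > wemvuwelzab > wimvuwelzab > wimvuwelzav > wimvuwelzov  (by unconditioned shift, vowel merger, pre-nasal raising, unconditioned shift, vowel merger)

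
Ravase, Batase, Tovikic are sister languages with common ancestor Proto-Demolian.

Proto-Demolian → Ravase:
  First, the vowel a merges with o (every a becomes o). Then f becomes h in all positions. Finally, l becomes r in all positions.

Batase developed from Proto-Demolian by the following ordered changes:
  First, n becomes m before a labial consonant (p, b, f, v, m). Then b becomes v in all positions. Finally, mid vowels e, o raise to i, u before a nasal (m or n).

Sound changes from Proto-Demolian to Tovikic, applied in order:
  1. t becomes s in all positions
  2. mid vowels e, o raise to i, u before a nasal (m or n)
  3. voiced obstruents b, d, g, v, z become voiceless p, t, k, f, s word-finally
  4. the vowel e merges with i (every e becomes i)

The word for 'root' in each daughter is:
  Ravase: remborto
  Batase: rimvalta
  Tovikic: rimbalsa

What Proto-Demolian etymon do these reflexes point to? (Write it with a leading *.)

Position 4: Ravase has b, Batase has v, Tovikic has b. Ravase preserves b here (none of its changes turn any other segment into b), so the proto-segment is *b.
Position 5: Ravase has o, Batase has a, Tovikic has a. Batase preserves a here (none of its changes turn any other segment into a), so the proto-segment is *a.
This points to *rembalta. Verify forward in each daughter:
Ravase: *rembalta > rembolto > remborto  (by vowel merger, unconditioned shift)
Batase: *rembalta > remvalta > rimvalta  (by unconditioned shift, pre-nasal raising)
Tovikic: start from *rembalta.
  rule 1 (unconditioned shift): rembalta → rembalsa
  rule 2 (pre-nasal raising): rembalsa → rimbalsa
  rule 3: no change — rimbalsa
  rule 4: no change — rimbalsa
  ⇒ Tovikic rimbalsa
*rembalta is the unique common source.

*rembalta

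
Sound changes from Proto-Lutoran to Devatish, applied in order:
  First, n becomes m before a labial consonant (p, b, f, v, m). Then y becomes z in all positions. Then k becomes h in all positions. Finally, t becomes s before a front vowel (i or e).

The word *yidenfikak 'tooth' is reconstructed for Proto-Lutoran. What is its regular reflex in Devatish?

Devatish: start from *yidenfikak.
  rule 1 (nasal place assimilation): yidenfikak → yidemfikak
  rule 2 (unconditioned shift): yidemfikak → zidemfikak
  rule 3 (unconditioned shift): zidemfikak → zidemfihah
  rule 4: no change — zidemfihah
  ⇒ Devatish zidemfihah

zidemfihah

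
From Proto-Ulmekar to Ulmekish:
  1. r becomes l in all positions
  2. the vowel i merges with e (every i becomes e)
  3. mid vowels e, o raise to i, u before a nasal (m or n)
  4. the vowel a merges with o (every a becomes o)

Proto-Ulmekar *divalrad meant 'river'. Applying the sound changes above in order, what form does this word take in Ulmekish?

Ulmekish: start from *divalrad.
  rule 1 (unconditioned shift): divalrad → divallad
  rule 2 (vowel merger): divallad → devallad
  rule 3: no change — devallad
  rule 4 (vowel merger): devallad → devollod
  ⇒ Ulmekish devollod

devollod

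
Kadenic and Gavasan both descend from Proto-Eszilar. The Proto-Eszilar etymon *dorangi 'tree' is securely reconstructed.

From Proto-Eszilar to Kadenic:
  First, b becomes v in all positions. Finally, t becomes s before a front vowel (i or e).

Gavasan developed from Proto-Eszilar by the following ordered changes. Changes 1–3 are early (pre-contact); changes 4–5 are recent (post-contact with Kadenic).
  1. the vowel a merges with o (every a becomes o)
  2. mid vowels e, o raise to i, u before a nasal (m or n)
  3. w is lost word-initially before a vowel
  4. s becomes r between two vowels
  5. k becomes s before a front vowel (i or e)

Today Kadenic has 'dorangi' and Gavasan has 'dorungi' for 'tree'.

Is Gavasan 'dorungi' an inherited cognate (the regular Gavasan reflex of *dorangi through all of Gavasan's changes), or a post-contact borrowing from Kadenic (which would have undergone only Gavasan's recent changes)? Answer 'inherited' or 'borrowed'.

If inherited, *dorangi would pass through all of Gavasan's changes:
Gavasan: start from *dorangi.
  rule 1 (vowel merger): dorangi → dorongi
  rule 2 (pre-nasal raising): dorongi → dorungi
  rule 3: no change — dorungi
  rule 4: no change — dorungi
  rule 5: no change — dorungi
  ⇒ Gavasan dorungi
If borrowed from Kadenic 'dorangi' after the early changes, it would undergo only the recent ones:
  rule 4 (rhotacism): no change (dorangi)
  rule 5 (palatalisation): no change (dorangi)
  ⇒ as a loan: dorangi
Gavasan 'dorungi' matches the inherited outcome exactly, so it is an inherited cognate, not a loan.

inherited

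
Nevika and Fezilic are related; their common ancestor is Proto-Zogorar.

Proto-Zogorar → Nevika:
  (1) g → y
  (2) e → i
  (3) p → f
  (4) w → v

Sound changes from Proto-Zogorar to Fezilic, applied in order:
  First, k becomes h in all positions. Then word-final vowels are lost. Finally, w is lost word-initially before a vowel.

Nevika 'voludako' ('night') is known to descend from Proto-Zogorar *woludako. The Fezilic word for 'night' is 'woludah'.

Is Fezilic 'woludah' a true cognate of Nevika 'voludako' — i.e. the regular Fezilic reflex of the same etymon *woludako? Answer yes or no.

Derive the expected Fezilic reflex of *woludako:
Fezilic: start from *woludako.
  rule 1 (unconditioned shift): woludako → woludaho
  rule 2 (apocope): woludaho → woludah
  rule 3 (glide loss): woludah → oludah
  ⇒ Fezilic oludah
The regular Fezilic reflex would be 'oludah', but the attested form is 'woludah'. The correspondence is irregular, so they are not cognates (the Fezilic form has a different source).

no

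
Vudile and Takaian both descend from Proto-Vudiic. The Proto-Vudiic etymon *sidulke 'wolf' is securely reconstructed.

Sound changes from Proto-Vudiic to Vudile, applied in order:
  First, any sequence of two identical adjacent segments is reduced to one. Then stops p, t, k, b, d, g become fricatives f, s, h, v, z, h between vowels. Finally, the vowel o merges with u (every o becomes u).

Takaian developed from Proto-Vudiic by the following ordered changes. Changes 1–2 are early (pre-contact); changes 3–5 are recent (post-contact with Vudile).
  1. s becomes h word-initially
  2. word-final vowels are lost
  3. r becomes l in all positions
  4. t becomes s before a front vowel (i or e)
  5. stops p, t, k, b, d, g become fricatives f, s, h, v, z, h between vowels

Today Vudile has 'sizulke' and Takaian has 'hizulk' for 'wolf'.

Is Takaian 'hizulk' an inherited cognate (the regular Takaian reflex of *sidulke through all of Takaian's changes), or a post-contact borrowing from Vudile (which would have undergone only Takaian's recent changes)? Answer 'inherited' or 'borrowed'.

inherited

If inherited, *sidulke would pass through all of Takaian's changes:
Takaian: *sidulke
  sidulke → hidulke   [debuccalisation]
  hidulke → hidulk   [apocope]
  hidulk (rule 3 does not apply)
  hidulk (rule 4 does not apply)
  hidulk → hizulk   [intervocalic lenition]
  giving Takaian hizulk.
If borrowed from Vudile 'sizulke' after the early changes, it would undergo only the recent ones:
  rule 3 (unconditioned shift): no change (sizulke)
  rule 4 (palatalisation): no change (sizulke)
  rule 5 (intervocalic lenition): no change (sizulke)
  ⇒ as a loan: sizulke
Takaian 'hizulk' matches the inherited outcome exactly, so it is an inherited cognate, not a loan.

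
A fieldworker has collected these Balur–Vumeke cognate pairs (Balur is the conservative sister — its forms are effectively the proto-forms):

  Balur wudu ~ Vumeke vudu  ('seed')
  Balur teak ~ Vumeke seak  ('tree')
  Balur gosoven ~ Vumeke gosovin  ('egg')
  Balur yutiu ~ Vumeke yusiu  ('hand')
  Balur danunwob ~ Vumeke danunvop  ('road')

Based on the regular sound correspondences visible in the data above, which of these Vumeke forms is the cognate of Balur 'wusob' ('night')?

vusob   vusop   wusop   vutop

wudu ~ vudu — Balur w corresponds to Vumeke v word-initially before a back vowel.
danunwob ~ danunvop — Balur b corresponds to Vumeke p word-finally.
Applying these to Balur 'wusob':
  wusob → vusob   (w→v word-initially before a back vowel)
  vusob → vusop   (b→p word-finally)
So the Vumeke cognate is 'vusop'.

vusop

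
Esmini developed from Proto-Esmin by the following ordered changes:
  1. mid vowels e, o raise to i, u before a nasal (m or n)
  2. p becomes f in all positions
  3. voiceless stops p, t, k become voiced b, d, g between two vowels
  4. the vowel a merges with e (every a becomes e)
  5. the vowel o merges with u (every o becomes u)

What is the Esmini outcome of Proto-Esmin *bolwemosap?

bulwimusef

Esmini: *bolwemosap
  bolwemosap → bolwimosap   [pre-nasal raising]
  bolwimosap → bolwimosaf   [unconditioned shift]
  bolwimosaf (rule 3 does not apply)
  bolwimosaf → bolwimosef   [vowel merger]
  bolwimosef → bulwimusef   [vowel merger]
  giving Esmini bulwimusef.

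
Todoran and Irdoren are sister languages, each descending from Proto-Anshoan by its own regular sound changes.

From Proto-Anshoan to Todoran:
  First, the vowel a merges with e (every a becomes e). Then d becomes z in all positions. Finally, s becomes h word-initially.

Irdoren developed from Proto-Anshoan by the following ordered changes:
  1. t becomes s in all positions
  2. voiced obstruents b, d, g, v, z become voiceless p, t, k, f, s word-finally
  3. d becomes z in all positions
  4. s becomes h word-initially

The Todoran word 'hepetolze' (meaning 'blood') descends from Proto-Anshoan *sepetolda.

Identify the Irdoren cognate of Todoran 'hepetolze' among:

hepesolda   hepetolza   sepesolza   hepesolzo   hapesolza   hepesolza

Irdoren: *sepetolda
  sepetolda → sepesolda   [unconditioned shift]
  sepesolda (rule 2 does not apply)
  sepesolda → sepesolza   [unconditioned shift]
  sepesolza → hepesolza   [debuccalisation]
  giving Irdoren hepesolza.
Among the options, 'hepesolza' alone shows every Irdoren change applied in order.

hepesolza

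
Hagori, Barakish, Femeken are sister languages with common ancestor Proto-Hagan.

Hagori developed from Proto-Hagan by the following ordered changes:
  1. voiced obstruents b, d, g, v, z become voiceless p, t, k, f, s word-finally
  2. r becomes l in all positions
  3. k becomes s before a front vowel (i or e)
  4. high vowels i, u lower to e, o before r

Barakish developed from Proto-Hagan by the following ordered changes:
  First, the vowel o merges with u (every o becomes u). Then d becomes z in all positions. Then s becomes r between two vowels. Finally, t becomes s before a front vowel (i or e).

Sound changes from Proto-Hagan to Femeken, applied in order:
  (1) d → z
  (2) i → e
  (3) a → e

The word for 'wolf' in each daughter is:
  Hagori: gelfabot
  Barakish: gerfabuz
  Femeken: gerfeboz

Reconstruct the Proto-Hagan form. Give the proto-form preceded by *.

*gerfabod

Position 5: Hagori has a, Barakish has a, Femeken has e. Hagori preserves a here (none of its changes turn any other segment into a), so the proto-segment is *a.
Position 8: Hagori has t, Barakish has z, Femeken has z. Taking the neighbouring segments as reconstructed: Hagori t could go back to *t or *d; Barakish z could go back to *d or *z; Femeken z could go back to *d or *z — the one source consistent with every daughter is *d.
Position 3: Hagori has l, Barakish has r, Femeken has r. Femeken preserves r here (none of its changes turn any other segment into r), so the proto-segment is *r.
Verify the candidate proto-form against each daughter:
Hagori: *gerfabod > gerfabot > gelfabot  (by final devoicing, unconditioned shift)
Barakish: *gerfabod > gerfabud > gerfabuz  (by vowel merger, unconditioned shift)
Femeken: *gerfabod
  gerfabod → gerfaboz   [unconditioned shift]
  gerfaboz (rule 2 does not apply)
  gerfaboz → gerfeboz   [vowel merger]
  giving Femeken gerfeboz.
Only *gerfabod yields all of Hagori gelfabot, Barakish gerfabuz, Femeken gerfeboz.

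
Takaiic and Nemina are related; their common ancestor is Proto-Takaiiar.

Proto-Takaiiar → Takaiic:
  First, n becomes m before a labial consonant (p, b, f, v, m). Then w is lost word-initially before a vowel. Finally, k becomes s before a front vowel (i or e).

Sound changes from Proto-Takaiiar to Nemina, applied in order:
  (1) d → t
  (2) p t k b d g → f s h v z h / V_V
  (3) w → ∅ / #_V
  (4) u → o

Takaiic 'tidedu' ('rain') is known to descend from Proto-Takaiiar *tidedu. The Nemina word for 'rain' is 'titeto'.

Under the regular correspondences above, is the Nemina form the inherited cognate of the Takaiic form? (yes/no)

no

Derive the expected Nemina reflex of *tidedu:
Nemina: *tidedu > titetu > tisesu > tiseso  (by unconditioned shift, intervocalic lenition, vowel merger)
The regular Nemina reflex would be 'tiseso', but the attested form is 'titeto'. The correspondence is irregular, so they are not cognates (the Nemina form has a different source).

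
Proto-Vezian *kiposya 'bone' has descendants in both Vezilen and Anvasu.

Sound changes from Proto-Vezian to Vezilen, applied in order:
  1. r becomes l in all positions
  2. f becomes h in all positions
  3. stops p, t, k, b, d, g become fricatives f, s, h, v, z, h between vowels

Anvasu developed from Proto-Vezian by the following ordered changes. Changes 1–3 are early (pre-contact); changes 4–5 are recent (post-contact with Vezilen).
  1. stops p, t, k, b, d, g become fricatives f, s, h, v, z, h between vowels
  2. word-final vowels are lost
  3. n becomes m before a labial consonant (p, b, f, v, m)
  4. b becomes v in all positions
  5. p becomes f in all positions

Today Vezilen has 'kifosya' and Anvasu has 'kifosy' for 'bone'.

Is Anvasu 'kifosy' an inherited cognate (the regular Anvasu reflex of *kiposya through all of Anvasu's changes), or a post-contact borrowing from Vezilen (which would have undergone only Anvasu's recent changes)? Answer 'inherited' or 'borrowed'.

If inherited, *kiposya would pass through all of Anvasu's changes:
Anvasu: *kiposya
  kiposya → kifosya   [intervocalic lenition]
  kifosya → kifosy   [apocope]
  kifosy (rule 3 does not apply)
  kifosy (rule 4 does not apply)
  kifosy (rule 5 does not apply)
  giving Anvasu kifosy.
If borrowed from Vezilen 'kifosya' after the early changes, it would undergo only the recent ones:
  rule 4 (unconditioned shift): no change (kifosya)
  rule 5 (unconditioned shift): no change (kifosya)
  ⇒ as a loan: kifosya
Anvasu 'kifosy' matches the inherited outcome exactly, so it is an inherited cognate, not a loan.

inherited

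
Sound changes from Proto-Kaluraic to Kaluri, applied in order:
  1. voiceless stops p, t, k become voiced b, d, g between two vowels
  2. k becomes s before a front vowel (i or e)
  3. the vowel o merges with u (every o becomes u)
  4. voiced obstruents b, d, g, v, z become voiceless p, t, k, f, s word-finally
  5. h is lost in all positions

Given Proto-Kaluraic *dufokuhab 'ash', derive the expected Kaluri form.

Kaluri: start from *dufokuhab.
  rule 1 (intervocalic voicing): dufokuhab → dufoguhab
  rule 2: no change — dufoguhab
  rule 3 (vowel merger): dufoguhab → dufuguhab
  rule 4 (final devoicing): dufuguhab → dufuguhap
  rule 5 (h-loss): dufuguhap → dufuguap
  ⇒ Kaluri dufuguap

dufuguap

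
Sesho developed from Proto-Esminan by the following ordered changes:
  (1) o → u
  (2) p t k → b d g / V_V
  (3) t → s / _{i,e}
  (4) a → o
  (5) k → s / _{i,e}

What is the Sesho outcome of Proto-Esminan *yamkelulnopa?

yomselulnubo

Sesho: *yamkelulnopa > yamkelulnupa > yamkelulnuba > yomkelulnubo > yomselulnubo  (by vowel merger, intervocalic voicing, vowel merger, palatalisation)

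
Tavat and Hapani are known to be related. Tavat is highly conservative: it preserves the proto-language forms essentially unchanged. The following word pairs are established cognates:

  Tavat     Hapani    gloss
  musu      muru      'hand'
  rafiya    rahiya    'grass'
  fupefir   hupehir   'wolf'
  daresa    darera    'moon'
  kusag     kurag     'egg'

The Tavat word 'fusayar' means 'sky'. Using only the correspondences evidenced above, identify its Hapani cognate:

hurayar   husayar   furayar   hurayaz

hurayar

fupefir ~ hupehir — Tavat f corresponds to Hapani h word-initially before a back vowel.
daresa ~ darera, kusag ~ kurag — Tavat s corresponds to Hapani r between vowels (before a back vowel).
Applying these to Tavat 'fusayar':
  fusayar → husayar   (f→h word-initially before a back vowel)
  husayar → hurayar   (s→r between vowels (before a back vowel))
So the Hapani cognate is 'hurayar'.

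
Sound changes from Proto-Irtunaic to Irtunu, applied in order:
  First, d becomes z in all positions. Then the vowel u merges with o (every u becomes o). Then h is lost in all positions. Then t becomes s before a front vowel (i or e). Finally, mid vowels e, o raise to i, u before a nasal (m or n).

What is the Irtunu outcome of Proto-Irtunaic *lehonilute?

leunilose

Irtunu: *lehonilute
  lehonilute (rule 1 does not apply)
  lehonilute → lehonilote   [vowel merger]
  lehonilote → leonilote   [h-loss]
  leonilote → leonilose   [palatalisation]
  leonilose → leunilose   [pre-nasal raising]
  giving Irtunu leunilose.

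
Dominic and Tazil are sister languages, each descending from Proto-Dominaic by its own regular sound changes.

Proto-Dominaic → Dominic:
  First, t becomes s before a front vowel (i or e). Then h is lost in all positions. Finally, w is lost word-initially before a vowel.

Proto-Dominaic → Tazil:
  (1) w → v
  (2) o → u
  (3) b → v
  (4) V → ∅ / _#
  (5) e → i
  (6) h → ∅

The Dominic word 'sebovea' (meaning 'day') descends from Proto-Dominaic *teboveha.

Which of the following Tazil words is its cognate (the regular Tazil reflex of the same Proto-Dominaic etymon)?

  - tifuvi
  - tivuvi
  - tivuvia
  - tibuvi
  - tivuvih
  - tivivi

Tazil: start from *teboveha.
  rule 1: no change — teboveha
  rule 2 (vowel merger): teboveha → tebuveha
  rule 3 (unconditioned shift): tebuveha → tevuveha
  rule 4 (apocope): tevuveha → tevuveh
  rule 5 (vowel merger): tevuveh → tivuvih
  rule 6 (h-loss): tivuvih → tivuvi
  ⇒ Tazil tivuvi
The other candidates each miss or misapply at least one Tazil change.

tivuvi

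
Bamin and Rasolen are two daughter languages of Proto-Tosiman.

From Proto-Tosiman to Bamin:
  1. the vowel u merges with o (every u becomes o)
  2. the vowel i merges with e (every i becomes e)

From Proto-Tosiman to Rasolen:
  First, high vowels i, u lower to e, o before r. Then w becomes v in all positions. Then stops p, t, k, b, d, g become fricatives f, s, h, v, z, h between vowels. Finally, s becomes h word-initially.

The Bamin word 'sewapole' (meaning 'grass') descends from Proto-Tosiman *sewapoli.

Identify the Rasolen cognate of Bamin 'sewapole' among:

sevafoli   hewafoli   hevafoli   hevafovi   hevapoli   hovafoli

Rasolen: start from *sewapoli.
  rule 1: no change — sewapoli
  rule 2 (unconditioned shift): sewapoli → sevapoli
  rule 3 (intervocalic lenition): sevapoli → sevafoli
  rule 4 (debuccalisation): sevafoli → hevafoli
  ⇒ Rasolen hevafoli

hevafoli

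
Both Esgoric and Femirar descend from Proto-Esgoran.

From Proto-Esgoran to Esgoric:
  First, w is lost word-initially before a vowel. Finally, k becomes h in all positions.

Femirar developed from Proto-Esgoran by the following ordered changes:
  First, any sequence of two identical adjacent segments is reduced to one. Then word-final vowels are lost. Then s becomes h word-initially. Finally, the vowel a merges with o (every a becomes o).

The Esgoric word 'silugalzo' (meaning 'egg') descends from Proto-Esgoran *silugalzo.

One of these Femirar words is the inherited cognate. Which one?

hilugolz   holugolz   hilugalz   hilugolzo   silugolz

hilugolz

Femirar: start from *silugalzo.
  rule 1: no change — silugalzo
  rule 2 (apocope): silugalzo → silugalz
  rule 3 (debuccalisation): silugalz → hilugalz
  rule 4 (vowel merger): hilugalz → hilugolz
  ⇒ Femirar hilugolz
The other candidates each miss or misapply at least one Femirar change.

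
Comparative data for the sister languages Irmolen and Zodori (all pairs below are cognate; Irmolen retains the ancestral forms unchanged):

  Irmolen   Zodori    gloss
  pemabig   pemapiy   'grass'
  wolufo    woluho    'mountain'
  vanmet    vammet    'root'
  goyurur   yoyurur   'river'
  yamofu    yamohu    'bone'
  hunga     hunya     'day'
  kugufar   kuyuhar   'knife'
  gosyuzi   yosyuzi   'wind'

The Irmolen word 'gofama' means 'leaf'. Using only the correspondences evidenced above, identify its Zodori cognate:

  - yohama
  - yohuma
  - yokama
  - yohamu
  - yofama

yohama

goyurur ~ yoyurur, gosyuzi ~ yosyuzi — Irmolen g corresponds to Zodori y word-initially before a back vowel.
kugufar ~ kuyuhar — Irmolen f corresponds to Zodori h between vowels (before a back vowel).
Applying these to Irmolen 'gofama':
  gofama → yofama   (g→y word-initially before a back vowel)
  yofama → yohama   (f→h between vowels (before a back vowel))
So the Zodori cognate is 'yohama'.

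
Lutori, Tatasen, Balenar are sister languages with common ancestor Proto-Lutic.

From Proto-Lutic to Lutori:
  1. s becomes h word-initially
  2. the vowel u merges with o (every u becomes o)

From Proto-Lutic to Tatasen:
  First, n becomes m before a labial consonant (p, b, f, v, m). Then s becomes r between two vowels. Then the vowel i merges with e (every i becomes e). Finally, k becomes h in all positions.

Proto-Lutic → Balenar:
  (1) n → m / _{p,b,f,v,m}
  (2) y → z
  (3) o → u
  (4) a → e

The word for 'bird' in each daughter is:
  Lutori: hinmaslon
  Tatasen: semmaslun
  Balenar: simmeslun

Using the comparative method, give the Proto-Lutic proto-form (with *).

Position 1: Lutori has h, Tatasen has s, Balenar has s. Tatasen preserves s here (none of its changes turn any other segment into s), so the proto-segment is *s.
Position 3: Lutori has n, Tatasen has m, Balenar has m. Lutori preserves n here (none of its changes turn any other segment into n), so the proto-segment is *n.
Position 5: Lutori has a, Tatasen has a, Balenar has e. Lutori preserves a here (none of its changes turn any other segment into a), so the proto-segment is *a.
Continuing position by position gives *sinmaslun; check it forward:
Lutori: *sinmaslun > hinmaslun > hinmaslon  (by debuccalisation, vowel merger)
Tatasen: *sinmaslun > simmaslun > semmaslun  (by nasal place assimilation, vowel merger)
Balenar: *sinmaslun
  sinmaslun → simmaslun   [nasal place assimilation]
  simmaslun (rule 2 does not apply)
  simmaslun (rule 3 does not apply)
  simmaslun → simmeslun   [vowel merger]
  giving Balenar simmeslun.
Only *sinmaslun yields all of Lutori hinmaslon, Tatasen semmaslun, Balenar simmeslun.

*sinmaslun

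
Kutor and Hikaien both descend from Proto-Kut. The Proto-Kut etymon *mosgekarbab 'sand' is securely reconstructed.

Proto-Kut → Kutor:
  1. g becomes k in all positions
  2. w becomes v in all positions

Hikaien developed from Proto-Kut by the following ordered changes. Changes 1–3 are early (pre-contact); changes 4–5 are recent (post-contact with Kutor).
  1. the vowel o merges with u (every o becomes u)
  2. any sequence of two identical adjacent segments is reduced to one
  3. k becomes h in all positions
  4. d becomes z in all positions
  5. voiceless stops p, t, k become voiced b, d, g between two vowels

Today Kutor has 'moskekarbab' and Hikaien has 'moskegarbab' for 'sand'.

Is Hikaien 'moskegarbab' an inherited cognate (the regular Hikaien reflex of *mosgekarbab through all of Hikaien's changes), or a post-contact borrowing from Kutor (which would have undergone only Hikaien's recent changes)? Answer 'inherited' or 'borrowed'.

borrowed

If inherited, *mosgekarbab would pass through all of Hikaien's changes:
Hikaien: *mosgekarbab > musgekarbab > musgeharbab  (by vowel merger, unconditioned shift)
If borrowed from Kutor 'moskekarbab' after the early changes, it would undergo only the recent ones:
  rule 4 (unconditioned shift): no change (moskekarbab)
  rule 5 (intervocalic voicing): moskekarbab → moskegarbab
  ⇒ as a loan: moskegarbab
Hikaien 'moskegarbab' matches the loan outcome 'moskegarbab', not the inherited 'musgeharbab' — it skipped the early Hikaien changes, so it was borrowed from Kutor.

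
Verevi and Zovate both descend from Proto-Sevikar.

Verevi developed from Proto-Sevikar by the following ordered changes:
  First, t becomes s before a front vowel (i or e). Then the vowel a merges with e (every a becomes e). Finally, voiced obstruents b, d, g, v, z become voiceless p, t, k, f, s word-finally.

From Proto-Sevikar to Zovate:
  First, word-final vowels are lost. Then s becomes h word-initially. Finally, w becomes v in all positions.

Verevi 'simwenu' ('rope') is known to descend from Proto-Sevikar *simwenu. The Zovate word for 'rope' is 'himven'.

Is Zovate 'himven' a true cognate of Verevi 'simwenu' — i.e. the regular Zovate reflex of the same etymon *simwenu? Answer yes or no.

yes

Derive the expected Zovate reflex of *simwenu:
Zovate: *simwenu > simwen > himwen > himven  (by apocope, debuccalisation, unconditioned shift)
Zovate 'himven' matches the regular reflex exactly, so the pair is cognate.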